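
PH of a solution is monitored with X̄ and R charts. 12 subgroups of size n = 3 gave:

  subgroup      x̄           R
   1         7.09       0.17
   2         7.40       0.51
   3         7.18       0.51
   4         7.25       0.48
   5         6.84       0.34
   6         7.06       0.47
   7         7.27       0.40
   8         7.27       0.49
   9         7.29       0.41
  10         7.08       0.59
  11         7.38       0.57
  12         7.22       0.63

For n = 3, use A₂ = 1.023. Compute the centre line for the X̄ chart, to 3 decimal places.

7.194

X̄̄ = (7.09 + 7.40 + 7.18 + 7.25 + 6.84 + 7.06 + 7.27 + 7.27 + 7.29 + 7.08 + 7.38 + 7.22) / 12 = 86.3300 / 12 = 7.1942
CL = X̄̄ = 7.1942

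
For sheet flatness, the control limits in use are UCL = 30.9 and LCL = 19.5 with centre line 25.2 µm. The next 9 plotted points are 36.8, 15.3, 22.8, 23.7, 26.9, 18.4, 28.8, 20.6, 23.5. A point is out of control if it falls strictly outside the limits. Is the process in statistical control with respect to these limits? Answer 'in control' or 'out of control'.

out of control

Compare each point to [19.5, 30.9]: sample 1 = 36.8 > UCL; sample 2 = 15.3 < LCL; sample 6 = 18.4 < LCL.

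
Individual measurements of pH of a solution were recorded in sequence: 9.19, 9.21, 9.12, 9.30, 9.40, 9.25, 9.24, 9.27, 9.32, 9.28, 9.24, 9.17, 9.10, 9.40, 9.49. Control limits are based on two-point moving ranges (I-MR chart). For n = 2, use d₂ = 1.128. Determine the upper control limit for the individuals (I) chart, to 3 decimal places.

X̄ = (9.19 + 9.21 + 9.12 + 9.30 + 9.40 + 9.25 + 9.24 + 9.27 + 9.32 + 9.28 + 9.24 + 9.17 + 9.10 + 9.40 + 9.49) / 15 = 9.2653
Moving ranges: 0.02, 0.09, 0.18, 0.10, 0.15, 0.01, 0.03, 0.05, 0.04, 0.04, 0.07, 0.07, 0.30, 0.09; M̄R̄ = 1.2400 / 14 = 0.0886
UCL = X̄ + 3·M̄R̄/d₂ = 9.2653 + 3 × 0.0886 / 1.128 = 9.5009

9.501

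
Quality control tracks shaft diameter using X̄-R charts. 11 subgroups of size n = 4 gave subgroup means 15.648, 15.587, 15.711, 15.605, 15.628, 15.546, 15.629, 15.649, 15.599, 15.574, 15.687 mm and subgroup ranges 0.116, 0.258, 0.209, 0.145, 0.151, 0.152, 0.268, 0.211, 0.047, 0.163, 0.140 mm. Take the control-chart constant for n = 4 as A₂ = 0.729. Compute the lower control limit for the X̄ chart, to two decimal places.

15.50

X̄̄ = (15.648 + 15.587 + 15.711 + 15.605 + 15.628 + 15.546 + 15.629 + 15.649 + 15.599 + 15.574 + 15.687) / 11 = 171.8630 / 11 = 15.6239
R̄ = (0.116 + 0.258 + 0.209 + 0.145 + 0.151 + 0.152 + 0.268 + 0.211 + 0.047 + 0.163 + 0.140) / 11 = 1.8600 / 11 = 0.1691
LCL = X̄̄ − A₂·R̄ = 15.6239 − 0.729 × 0.1691 = 15.5006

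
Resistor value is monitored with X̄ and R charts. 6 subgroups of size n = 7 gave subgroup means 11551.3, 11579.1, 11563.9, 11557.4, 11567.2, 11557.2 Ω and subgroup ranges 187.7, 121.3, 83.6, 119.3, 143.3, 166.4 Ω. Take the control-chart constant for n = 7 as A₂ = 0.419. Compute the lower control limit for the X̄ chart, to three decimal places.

X̄̄ = (11551.3 + 11579.1 + 11563.9 + 11557.4 + 11567.2 + 11557.2) / 6 = 69376.1000 / 6 = 11562.6833
R̄ = (187.7 + 121.3 + 83.6 + 119.3 + 143.3 + 166.4) / 6 = 821.6000 / 6 = 136.9333
LCL = X̄̄ − A₂·R̄ = 11562.6833 − 0.419 × 136.9333 = 11505.3083

11505.308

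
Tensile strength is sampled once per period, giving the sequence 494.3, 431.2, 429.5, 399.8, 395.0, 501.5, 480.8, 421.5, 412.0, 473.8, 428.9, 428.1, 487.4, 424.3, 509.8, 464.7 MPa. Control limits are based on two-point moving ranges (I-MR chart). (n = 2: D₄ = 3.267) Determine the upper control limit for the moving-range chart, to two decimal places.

Moving ranges: 63.1, 1.7, 29.7, 4.8, 106.5, 20.7, 59.3, 9.5, 61.8, 44.9, 0.8, 59.3, 63.1, 85.5, 45.1; M̄R̄ = 655.8000 / 15 = 43.7200
UCL_MR = D₄·M̄R̄ = 3.267 × 43.7200 = 142.8332

142.83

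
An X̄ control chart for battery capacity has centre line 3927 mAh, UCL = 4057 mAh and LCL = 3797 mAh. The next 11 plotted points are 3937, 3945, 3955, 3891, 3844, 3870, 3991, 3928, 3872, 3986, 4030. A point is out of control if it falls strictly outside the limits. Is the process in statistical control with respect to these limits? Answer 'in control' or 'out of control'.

in control

All 11 points lie within [3797, 4057].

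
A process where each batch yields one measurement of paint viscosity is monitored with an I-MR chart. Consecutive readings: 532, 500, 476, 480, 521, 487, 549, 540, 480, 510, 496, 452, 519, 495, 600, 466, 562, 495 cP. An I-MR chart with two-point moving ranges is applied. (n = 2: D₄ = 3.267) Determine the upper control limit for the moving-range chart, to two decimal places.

162.77

Moving ranges: 32, 24, 4, 41, 34, 62, 9, 60, 30, 14, 44, 67, 24, 105, 134, 96, 67; M̄R̄ = 847.0000 / 17 = 49.8235
UCL_MR = D₄·M̄R̄ = 3.267 × 49.8235 = 162.7735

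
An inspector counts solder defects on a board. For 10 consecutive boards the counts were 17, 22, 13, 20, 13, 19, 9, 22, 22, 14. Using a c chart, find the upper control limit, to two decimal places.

c̄ = (17 + 22 + 13 + 20 + 13 + 19 + 9 + 22 + 22 + 14) / 10 = 171 / 10 = 17.1000
UCL = c̄ + 3√c̄ = 17.1000 + 3 × √17.1000 = 17.1000 + 3 × 4.1352 = 29.5056

29.51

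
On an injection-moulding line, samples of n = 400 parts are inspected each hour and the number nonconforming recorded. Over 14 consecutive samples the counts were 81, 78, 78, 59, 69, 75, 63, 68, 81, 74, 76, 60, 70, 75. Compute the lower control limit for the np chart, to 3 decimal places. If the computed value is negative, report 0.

48.886

p̄ = Σdᵢ / (k·n) = 1007 / (14 × 400) = 0.17982
LCL = np̄ − 3·√(np̄(1−p̄)) = 71.9286 − 3 × 7.6808 = 48.8863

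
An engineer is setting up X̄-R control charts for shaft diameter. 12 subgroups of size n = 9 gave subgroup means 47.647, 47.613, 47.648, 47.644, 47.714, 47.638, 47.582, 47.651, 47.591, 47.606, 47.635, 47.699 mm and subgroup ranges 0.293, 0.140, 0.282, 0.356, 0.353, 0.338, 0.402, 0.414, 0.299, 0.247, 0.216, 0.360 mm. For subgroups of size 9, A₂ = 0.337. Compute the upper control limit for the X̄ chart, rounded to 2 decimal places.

47.74

X̄̄ = (47.647 + 47.613 + 47.648 + 47.644 + 47.714 + 47.638 + 47.582 + 47.651 + 47.591 + 47.606 + 47.635 + 47.699) / 12 = 571.6680 / 12 = 47.6390
R̄ = (0.293 + 0.140 + 0.282 + 0.356 + 0.353 + 0.338 + 0.402 + 0.414 + 0.299 + 0.247 + 0.216 + 0.360) / 12 = 3.7000 / 12 = 0.3083
UCL = X̄̄ + A₂·R̄ = 47.6390 + 0.337 × 0.3083 = 47.7429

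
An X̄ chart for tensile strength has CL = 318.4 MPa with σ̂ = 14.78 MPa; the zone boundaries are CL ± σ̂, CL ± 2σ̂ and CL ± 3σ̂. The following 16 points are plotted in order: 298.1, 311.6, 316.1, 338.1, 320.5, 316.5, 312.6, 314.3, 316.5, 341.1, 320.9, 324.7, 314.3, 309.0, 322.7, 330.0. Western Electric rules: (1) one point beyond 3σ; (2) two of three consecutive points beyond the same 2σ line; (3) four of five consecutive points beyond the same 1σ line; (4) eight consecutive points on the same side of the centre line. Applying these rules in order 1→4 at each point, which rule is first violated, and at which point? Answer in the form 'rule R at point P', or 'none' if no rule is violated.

none

Zone of each point (C = within 1σ̂, B = 1σ̂–2σ̂, A = 2σ̂–3σ̂, * = beyond 3σ̂; sign = side of CL): 1:-B, 2:-C, 3:-C, 4:+B, 5:+C, 6:-C, 7:-C, 8:-C, 9:-C, 10:+B, 11:+C, 12:+C, 13:-C, 14:-C, 15:+C, 16:+C
No rule fires across all 16 points.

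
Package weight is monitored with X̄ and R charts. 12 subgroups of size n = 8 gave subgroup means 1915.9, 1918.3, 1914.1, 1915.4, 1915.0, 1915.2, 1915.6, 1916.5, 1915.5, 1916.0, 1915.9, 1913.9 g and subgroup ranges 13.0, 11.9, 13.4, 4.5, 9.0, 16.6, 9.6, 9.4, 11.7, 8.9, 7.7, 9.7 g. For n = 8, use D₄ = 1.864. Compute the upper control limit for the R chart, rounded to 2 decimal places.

19.48

R̄ = (13.0 + 11.9 + 13.4 + 4.5 + 9.0 + 16.6 + 9.6 + 9.4 + 11.7 + 8.9 + 7.7 + 9.7) / 12 = 125.4000 / 12 = 10.4500
UCL_R = D₄·R̄ = 1.864 × 10.4500 = 19.4788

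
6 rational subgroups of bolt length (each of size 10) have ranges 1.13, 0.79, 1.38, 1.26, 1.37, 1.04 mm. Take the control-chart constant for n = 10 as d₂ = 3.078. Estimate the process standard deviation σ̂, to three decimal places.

R̄ = (1.13 + 0.79 + 1.38 + 1.26 + 1.37 + 1.04) / 6 = 1.1617
σ̂ = R̄ / d₂ = 1.1617 / 3.078 = 0.3774

0.377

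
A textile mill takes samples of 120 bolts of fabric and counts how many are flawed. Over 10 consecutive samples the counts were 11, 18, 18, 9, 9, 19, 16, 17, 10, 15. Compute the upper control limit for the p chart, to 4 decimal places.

0.2068

p̄ = Σdᵢ / (k·n) = 142 / (10 × 120) = 0.11833
UCL = p̄ + 3·√(p̄(1−p̄)/n) = 0.11833 + 3 × √(0.11833×0.88167/120) = 0.11833 + 3 × 0.02949 = 0.20679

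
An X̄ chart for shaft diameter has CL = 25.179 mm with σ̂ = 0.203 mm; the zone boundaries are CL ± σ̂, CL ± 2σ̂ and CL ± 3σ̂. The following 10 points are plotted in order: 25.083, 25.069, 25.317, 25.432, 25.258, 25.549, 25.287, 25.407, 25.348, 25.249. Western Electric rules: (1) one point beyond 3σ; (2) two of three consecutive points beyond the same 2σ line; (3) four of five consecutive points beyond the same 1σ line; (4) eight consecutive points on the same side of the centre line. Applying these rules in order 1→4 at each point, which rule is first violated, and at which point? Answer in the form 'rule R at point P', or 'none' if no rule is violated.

rule 4 at point 10

Zone of each point (C = within 1σ̂, B = 1σ̂–2σ̂, A = 2σ̂–3σ̂, * = beyond 3σ̂; sign = side of CL): 1:-C, 2:-C, 3:+C, 4:+B, 5:+C, 6:+B, 7:+C, 8:+B, 9:+C, 10:+C
Rule 4 (eight consecutive points on the same side of the centre line) is satisfied at point 10.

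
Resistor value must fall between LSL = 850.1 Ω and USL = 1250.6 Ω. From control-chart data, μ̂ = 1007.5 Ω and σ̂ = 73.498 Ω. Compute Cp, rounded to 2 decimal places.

Cp = (USL − LSL) / (6σ̂) = (1250.6 − 850.1) / (6 × 73.498) = 400.5000 / 440.9880 = 0.9082

0.91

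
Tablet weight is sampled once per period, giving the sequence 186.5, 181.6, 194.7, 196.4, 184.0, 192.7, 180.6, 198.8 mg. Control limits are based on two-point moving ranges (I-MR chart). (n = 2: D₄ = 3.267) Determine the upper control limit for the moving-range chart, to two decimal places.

Moving ranges: 4.9, 13.1, 1.7, 12.4, 8.7, 12.1, 18.2; M̄R̄ = 71.1000 / 7 = 10.1571
UCL_MR = D₄·M̄R̄ = 3.267 × 10.1571 = 33.1834

33.18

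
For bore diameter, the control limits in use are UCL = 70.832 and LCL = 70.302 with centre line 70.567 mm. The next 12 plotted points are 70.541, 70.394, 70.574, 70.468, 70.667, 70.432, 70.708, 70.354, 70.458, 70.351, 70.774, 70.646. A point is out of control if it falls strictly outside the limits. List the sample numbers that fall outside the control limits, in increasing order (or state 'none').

none

All 12 points lie within [70.302, 70.832].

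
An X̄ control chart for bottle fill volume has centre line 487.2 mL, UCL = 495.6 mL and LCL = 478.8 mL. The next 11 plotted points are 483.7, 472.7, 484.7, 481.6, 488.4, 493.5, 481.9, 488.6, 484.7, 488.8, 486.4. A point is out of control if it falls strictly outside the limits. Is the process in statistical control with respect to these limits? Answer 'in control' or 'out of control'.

Compare each point to [478.8, 495.6]: sample 2 = 472.7 < LCL.

out of control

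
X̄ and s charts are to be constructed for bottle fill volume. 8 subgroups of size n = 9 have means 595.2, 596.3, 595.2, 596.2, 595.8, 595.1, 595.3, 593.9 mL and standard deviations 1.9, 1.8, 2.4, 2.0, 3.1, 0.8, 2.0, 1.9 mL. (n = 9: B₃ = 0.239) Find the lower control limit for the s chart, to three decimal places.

s̄ = (1.9 + 1.8 + 2.4 + 2.0 + 3.1 + 0.8 + 2.0 + 1.9) / 8 = 1.9875
LCL_s = B₃·s̄ = 0.239 × 1.9875 = 0.4750

0.475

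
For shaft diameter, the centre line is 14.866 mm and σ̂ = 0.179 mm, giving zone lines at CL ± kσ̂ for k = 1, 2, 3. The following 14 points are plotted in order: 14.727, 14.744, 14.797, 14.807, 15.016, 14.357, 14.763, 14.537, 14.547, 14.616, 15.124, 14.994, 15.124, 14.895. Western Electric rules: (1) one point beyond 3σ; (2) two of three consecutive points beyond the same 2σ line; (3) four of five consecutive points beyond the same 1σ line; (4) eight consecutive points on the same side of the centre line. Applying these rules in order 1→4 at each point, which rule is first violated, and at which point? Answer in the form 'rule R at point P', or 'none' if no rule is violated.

rule 3 at point 10

Zone of each point (C = within 1σ̂, B = 1σ̂–2σ̂, A = 2σ̂–3σ̂, * = beyond 3σ̂; sign = side of CL): 1:-C, 2:-C, 3:-C, 4:-C, 5:+C, 6:-A, 7:-C, 8:-B, 9:-B, 10:-B, 11:+B, 12:+C, 13:+B, 14:+C
Rule 3 (four of five consecutive points beyond the same 1σ limit) is satisfied at point 10.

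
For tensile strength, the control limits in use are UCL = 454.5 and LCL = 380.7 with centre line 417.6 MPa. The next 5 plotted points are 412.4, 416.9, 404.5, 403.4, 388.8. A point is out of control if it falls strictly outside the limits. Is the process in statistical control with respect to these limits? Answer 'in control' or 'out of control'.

All 5 points lie within [380.7, 454.5].

in control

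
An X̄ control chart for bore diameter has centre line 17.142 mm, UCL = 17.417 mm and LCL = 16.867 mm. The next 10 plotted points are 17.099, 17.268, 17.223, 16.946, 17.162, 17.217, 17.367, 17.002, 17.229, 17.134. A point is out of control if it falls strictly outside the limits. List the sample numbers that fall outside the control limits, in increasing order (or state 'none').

All 10 points lie within [16.867, 17.417].

none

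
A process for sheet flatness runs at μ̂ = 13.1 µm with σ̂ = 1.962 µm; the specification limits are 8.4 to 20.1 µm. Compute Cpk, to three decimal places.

0.799

Cpu = (USL − μ̂) / (3σ̂) = (20.1 − 13.1) / (3 × 1.962) = 1.1893; Cpl = (μ̂ − LSL) / (3σ̂) = (13.1 − 8.4) / (3 × 1.962) = 0.7985; Cpk = min(Cpu, Cpl) = 0.7985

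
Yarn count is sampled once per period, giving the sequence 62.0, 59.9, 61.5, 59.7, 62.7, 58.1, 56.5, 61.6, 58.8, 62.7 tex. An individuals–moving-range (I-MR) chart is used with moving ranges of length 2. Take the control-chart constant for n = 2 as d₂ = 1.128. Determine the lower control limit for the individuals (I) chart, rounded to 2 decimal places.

52.52

X̄ = (62.0 + 59.9 + 61.5 + 59.7 + 62.7 + 58.1 + 56.5 + 61.6 + 58.8 + 62.7) / 10 = 60.3500
Moving ranges: 2.1, 1.6, 1.8, 3.0, 4.6, 1.6, 5.1, 2.8, 3.9; M̄R̄ = 26.5000 / 9 = 2.9444
LCL = X̄ − 3·M̄R̄/d₂ = 60.3500 − 3 × 2.9444 / 1.128 = 52.5190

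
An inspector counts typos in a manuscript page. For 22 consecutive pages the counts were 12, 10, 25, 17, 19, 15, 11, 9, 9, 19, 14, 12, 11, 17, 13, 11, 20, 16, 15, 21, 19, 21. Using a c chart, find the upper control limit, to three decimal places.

c̄ = (12 + 10 + 25 + 17 + 19 + 15 + 11 + 9 + 9 + 19 + 14 + 12 + 11 + 17 + 13 + 11 + 20 + 16 + 15 + 21 + 19 + 21) / 22 = 336 / 22 = 15.2727
UCL = c̄ + 3√c̄ = 15.2727 + 3 × √15.2727 = 15.2727 + 3 × 3.9080 = 26.9968

26.997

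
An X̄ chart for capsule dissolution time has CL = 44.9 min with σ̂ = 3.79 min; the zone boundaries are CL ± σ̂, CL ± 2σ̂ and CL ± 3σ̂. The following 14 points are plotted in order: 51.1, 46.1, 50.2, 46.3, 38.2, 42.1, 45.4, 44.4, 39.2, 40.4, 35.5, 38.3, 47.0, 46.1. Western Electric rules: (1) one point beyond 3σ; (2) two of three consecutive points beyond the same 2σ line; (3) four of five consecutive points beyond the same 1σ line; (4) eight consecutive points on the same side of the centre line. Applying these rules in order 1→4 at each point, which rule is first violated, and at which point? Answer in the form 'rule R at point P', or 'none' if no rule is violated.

Zone of each point (C = within 1σ̂, B = 1σ̂–2σ̂, A = 2σ̂–3σ̂, * = beyond 3σ̂; sign = side of CL): 1:+B, 2:+C, 3:+B, 4:+C, 5:-B, 6:-C, 7:+C, 8:-C, 9:-B, 10:-B, 11:-A, 12:-B, 13:+C, 14:+C
Rule 3 (four of five consecutive points beyond the same 1σ limit) is satisfied at point 12.

rule 3 at point 12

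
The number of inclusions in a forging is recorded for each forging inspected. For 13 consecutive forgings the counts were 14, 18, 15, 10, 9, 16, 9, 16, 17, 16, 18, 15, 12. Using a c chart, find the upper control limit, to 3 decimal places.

c̄ = (14 + 18 + 15 + 10 + 9 + 16 + 9 + 16 + 17 + 16 + 18 + 15 + 12) / 13 = 185 / 13 = 14.2308
UCL = c̄ + 3√c̄ = 14.2308 + 3 × √14.2308 = 14.2308 + 3 × 3.7724 = 25.5479

25.548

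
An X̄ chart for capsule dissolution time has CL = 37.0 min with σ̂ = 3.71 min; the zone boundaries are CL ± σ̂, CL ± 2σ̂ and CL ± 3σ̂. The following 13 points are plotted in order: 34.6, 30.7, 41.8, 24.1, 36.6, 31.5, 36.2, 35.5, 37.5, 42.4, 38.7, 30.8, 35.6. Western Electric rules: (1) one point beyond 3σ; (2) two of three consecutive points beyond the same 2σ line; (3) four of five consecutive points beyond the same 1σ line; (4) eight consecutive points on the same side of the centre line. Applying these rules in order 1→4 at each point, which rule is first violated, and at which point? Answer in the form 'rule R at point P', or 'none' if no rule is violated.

rule 1 at point 4

Zone of each point (C = within 1σ̂, B = 1σ̂–2σ̂, A = 2σ̂–3σ̂, * = beyond 3σ̂; sign = side of CL): 1:-C, 2:-B, 3:+B, 4:-*, 5:-C, 6:-B, 7:-C, 8:-C, 9:+C, 10:+B, 11:+C, 12:-B, 13:-C
Rule 1 (one point beyond the 3σ limits) is satisfied at point 4.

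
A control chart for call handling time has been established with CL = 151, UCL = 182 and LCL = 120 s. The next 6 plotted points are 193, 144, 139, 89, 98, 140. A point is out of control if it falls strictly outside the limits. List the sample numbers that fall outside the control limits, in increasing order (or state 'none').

1, 4, 5

Compare each point to [120, 182]: sample 1 = 193 > UCL; sample 4 = 89 < LCL; sample 5 = 98 < LCL.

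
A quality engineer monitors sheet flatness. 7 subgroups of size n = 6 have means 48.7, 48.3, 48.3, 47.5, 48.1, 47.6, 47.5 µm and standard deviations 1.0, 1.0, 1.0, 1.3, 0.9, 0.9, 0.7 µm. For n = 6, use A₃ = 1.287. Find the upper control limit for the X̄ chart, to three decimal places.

49.250

X̄̄ = (48.7 + 48.3 + 48.3 + 47.5 + 48.1 + 47.6 + 47.5) / 7 = 48.0000
s̄ = (1.0 + 1.0 + 1.0 + 1.3 + 0.9 + 0.9 + 0.7) / 7 = 0.9714
UCL = X̄̄ + A₃·s̄ = 48.0000 + 1.287 × 0.9714 = 49.2502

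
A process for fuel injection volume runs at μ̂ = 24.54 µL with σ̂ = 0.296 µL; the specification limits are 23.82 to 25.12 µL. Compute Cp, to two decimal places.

Cp = (USL − LSL) / (6σ̂) = (25.12 − 23.82) / (6 × 0.296) = 1.3000 / 1.7760 = 0.7320

0.73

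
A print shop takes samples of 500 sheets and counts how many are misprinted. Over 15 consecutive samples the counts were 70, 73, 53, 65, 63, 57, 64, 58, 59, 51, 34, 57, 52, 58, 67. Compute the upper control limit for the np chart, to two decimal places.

80.33

p̄ = Σdᵢ / (k·n) = 881 / (15 × 500) = 0.11747
UCL = np̄ + 3·√(np̄(1−p̄)) = 58.7333 + 3 × √(58.7333×0.88253) = 58.7333 + 3 × 7.1996 = 80.3321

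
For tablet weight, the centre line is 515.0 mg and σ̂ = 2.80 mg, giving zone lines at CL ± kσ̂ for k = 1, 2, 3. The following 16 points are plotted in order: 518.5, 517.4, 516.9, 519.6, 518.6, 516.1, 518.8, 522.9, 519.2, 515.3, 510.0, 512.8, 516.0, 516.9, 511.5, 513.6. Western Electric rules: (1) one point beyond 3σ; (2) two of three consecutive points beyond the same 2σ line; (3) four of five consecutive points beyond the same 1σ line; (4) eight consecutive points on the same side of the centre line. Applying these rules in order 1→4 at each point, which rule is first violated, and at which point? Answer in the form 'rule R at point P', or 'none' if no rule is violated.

rule 3 at point 8

Zone of each point (C = within 1σ̂, B = 1σ̂–2σ̂, A = 2σ̂–3σ̂, * = beyond 3σ̂; sign = side of CL): 1:+B, 2:+C, 3:+C, 4:+B, 5:+B, 6:+C, 7:+B, 8:+A, 9:+B, 10:+C, 11:-B, 12:-C, 13:+C, 14:+C, 15:-B, 16:-C
Rule 3 (four of five consecutive points beyond the same 1σ limit) is satisfied at point 8.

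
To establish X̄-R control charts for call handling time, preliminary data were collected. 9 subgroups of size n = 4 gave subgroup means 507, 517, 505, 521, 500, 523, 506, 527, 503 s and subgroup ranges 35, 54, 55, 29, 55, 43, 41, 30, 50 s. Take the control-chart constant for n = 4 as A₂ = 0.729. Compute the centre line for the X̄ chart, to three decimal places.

X̄̄ = (507 + 517 + 505 + 521 + 500 + 523 + 506 + 527 + 503) / 9 = 4609.0000 / 9 = 512.1111
CL = X̄̄ = 512.1111

512.111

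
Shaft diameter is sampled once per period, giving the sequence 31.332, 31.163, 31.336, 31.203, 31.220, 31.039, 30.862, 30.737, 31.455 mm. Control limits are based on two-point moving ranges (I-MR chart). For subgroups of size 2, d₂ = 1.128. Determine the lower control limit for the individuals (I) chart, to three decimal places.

X̄ = (31.332 + 31.163 + 31.336 + 31.203 + 31.220 + 31.039 + 30.862 + 30.737 + 31.455) / 9 = 31.1497
Moving ranges: 0.169, 0.173, 0.133, 0.017, 0.181, 0.177, 0.125, 0.718; M̄R̄ = 1.6930 / 8 = 0.2116
LCL = X̄ − 3·M̄R̄/d₂ = 31.1497 − 3 × 0.2116 / 1.128 = 30.5868

30.587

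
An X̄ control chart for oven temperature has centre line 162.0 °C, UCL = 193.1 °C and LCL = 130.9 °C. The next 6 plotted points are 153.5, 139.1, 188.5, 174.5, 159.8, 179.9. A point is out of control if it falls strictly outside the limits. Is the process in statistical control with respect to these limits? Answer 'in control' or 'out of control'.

All 6 points lie within [130.9, 193.1].

in control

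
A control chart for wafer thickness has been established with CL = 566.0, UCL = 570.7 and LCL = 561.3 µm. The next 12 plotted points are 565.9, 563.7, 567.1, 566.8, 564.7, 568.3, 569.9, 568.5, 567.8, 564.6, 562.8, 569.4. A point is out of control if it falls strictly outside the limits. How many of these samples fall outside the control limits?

0

All 12 points lie within [561.3, 570.7].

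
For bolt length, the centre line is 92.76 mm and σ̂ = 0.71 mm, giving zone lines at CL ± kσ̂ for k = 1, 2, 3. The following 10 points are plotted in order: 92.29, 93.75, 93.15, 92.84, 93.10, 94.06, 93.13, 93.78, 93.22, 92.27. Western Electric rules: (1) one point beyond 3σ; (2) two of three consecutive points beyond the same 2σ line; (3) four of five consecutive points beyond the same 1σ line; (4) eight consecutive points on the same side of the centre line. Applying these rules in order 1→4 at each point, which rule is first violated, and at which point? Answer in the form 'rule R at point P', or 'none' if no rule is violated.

Zone of each point (C = within 1σ̂, B = 1σ̂–2σ̂, A = 2σ̂–3σ̂, * = beyond 3σ̂; sign = side of CL): 1:-C, 2:+B, 3:+C, 4:+C, 5:+C, 6:+B, 7:+C, 8:+B, 9:+C, 10:-C
Rule 4 (eight consecutive points on the same side of the centre line) is satisfied at point 9.

rule 4 at point 9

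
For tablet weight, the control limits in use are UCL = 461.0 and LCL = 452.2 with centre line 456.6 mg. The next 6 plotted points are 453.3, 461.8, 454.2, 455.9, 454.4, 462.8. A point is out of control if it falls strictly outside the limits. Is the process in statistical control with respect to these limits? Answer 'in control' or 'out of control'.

out of control

Compare each point to [452.2, 461.0]: sample 2 = 461.8 > UCL; sample 6 = 462.8 > UCL.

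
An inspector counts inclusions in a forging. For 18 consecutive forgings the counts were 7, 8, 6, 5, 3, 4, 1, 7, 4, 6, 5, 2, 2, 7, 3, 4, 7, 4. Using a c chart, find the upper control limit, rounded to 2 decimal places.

c̄ = (7 + 8 + 6 + 5 + 3 + 4 + 1 + 7 + 4 + 6 + 5 + 2 + 2 + 7 + 3 + 4 + 7 + 4) / 18 = 85 / 18 = 4.7222
UCL = c̄ + 3√c̄ = 4.7222 + 3 × √4.7222 = 4.7222 + 3 × 2.1731 = 11.2414

11.24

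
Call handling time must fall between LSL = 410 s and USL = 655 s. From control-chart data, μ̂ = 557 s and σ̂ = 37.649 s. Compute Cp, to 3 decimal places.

1.085

Cp = (USL − LSL) / (6σ̂) = (655 − 410) / (6 × 37.649) = 245.0000 / 225.8940 = 1.0846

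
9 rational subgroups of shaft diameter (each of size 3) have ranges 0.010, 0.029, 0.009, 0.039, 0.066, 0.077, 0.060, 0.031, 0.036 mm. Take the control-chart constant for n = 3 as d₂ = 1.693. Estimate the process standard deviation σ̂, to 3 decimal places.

0.023

R̄ = (0.010 + 0.029 + 0.009 + 0.039 + 0.066 + 0.077 + 0.060 + 0.031 + 0.036) / 9 = 0.0397
σ̂ = R̄ / d₂ = 0.0397 / 1.693 = 0.0234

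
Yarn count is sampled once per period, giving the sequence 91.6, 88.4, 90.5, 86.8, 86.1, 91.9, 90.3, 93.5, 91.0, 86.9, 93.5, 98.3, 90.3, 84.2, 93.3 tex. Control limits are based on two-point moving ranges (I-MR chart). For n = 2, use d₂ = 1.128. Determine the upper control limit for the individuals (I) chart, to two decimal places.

102.12

X̄ = (91.6 + 88.4 + 90.5 + 86.8 + 86.1 + 91.9 + 90.3 + 93.5 + 91.0 + 86.9 + 93.5 + 98.3 + 90.3 + 84.2 + 93.3) / 15 = 90.4400
Moving ranges: 3.2, 2.1, 3.7, 0.7, 5.8, 1.6, 3.2, 2.5, 4.1, 6.6, 4.8, 8.0, 6.1, 9.1; M̄R̄ = 61.5000 / 14 = 4.3929
UCL = X̄ + 3·M̄R̄/d₂ = 90.4400 + 3 × 4.3929 / 1.128 = 102.1231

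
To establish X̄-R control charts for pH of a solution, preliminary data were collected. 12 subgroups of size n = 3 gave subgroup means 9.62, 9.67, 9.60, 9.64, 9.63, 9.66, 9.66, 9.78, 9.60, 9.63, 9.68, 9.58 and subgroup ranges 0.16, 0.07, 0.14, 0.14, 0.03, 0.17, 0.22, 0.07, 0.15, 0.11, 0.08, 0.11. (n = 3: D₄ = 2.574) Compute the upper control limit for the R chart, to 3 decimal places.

R̄ = (0.16 + 0.07 + 0.14 + 0.14 + 0.03 + 0.17 + 0.22 + 0.07 + 0.15 + 0.11 + 0.08 + 0.11) / 12 = 1.4500 / 12 = 0.1208
UCL_R = D₄·R̄ = 2.574 × 0.1208 = 0.3110

0.311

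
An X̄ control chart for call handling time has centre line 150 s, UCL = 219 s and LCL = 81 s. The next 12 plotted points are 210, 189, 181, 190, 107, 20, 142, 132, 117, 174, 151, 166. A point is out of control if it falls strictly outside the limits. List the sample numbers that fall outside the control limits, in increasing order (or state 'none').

Compare each point to [81, 219]: sample 6 = 20 < LCL.

6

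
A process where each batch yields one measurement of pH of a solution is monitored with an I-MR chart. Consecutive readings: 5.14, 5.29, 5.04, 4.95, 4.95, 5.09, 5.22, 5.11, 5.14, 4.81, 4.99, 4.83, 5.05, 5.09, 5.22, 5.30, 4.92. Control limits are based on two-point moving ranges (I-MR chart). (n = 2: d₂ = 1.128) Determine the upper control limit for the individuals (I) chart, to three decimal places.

X̄ = (5.14 + 5.29 + 5.04 + 4.95 + 4.95 + 5.09 + 5.22 + 5.11 + 5.14 + 4.81 + 4.99 + 4.83 + 5.05 + 5.09 + 5.22 + 5.30 + 4.92) / 17 = 5.0671
Moving ranges: 0.15, 0.25, 0.09, 0.00, 0.14, 0.13, 0.11, 0.03, 0.33, 0.18, 0.16, 0.22, 0.04, 0.13, 0.08, 0.38; M̄R̄ = 2.4200 / 16 = 0.1512
UCL = X̄ + 3·M̄R̄/d₂ = 5.0671 + 3 × 0.1512 / 1.128 = 5.4693

5.469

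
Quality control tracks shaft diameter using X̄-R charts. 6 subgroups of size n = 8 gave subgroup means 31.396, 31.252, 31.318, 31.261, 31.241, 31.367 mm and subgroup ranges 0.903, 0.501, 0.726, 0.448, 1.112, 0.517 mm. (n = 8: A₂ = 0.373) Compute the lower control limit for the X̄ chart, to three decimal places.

X̄̄ = (31.396 + 31.252 + 31.318 + 31.261 + 31.241 + 31.367) / 6 = 187.8350 / 6 = 31.3058
R̄ = (0.903 + 0.501 + 0.726 + 0.448 + 1.112 + 0.517) / 6 = 4.2070 / 6 = 0.7012
LCL = X̄̄ − A₂·R̄ = 31.3058 − 0.373 × 0.7012 = 31.0443

31.044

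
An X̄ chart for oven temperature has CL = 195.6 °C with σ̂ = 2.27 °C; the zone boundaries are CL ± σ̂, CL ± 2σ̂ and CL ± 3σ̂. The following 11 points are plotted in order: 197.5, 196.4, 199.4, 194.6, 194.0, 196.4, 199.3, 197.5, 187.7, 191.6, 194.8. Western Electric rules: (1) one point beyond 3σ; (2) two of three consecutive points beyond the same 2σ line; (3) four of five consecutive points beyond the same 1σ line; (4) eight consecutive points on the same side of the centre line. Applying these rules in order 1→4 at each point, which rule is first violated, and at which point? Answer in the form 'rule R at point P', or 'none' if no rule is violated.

rule 1 at point 9

Zone of each point (C = within 1σ̂, B = 1σ̂–2σ̂, A = 2σ̂–3σ̂, * = beyond 3σ̂; sign = side of CL): 1:+C, 2:+C, 3:+B, 4:-C, 5:-C, 6:+C, 7:+B, 8:+C, 9:-*, 10:-B, 11:-C
Rule 1 (one point beyond the 3σ limits) is satisfied at point 9.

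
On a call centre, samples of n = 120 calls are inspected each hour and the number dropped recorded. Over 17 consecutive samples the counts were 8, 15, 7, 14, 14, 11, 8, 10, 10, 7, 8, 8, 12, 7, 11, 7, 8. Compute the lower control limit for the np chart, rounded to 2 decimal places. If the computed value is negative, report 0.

0.75

p̄ = Σdᵢ / (k·n) = 165 / (17 × 120) = 0.08088
LCL = np̄ − 3·√(np̄(1−p̄)) = 9.7059 − 3 × 2.9868 = 0.7455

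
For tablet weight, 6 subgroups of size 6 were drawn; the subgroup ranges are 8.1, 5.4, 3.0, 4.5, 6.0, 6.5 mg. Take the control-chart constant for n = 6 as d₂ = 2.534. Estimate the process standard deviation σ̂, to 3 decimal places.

R̄ = (8.1 + 5.4 + 3.0 + 4.5 + 6.0 + 6.5) / 6 = 5.5833
σ̂ = R̄ / d₂ = 5.5833 / 2.534 = 2.2034

2.203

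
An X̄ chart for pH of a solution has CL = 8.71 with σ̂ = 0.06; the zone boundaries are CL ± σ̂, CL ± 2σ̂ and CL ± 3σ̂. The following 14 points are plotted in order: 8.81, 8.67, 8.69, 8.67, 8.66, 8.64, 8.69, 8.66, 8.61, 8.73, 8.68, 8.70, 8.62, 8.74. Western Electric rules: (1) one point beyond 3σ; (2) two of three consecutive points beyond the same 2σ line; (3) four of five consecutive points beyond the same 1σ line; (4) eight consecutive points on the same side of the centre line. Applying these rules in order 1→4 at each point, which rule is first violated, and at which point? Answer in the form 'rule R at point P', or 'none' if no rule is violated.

Zone of each point (C = within 1σ̂, B = 1σ̂–2σ̂, A = 2σ̂–3σ̂, * = beyond 3σ̂; sign = side of CL): 1:+B, 2:-C, 3:-C, 4:-C, 5:-C, 6:-B, 7:-C, 8:-C, 9:-B, 10:+C, 11:-C, 12:-C, 13:-B, 14:+C
Rule 4 (eight consecutive points on the same side of the centre line) is satisfied at point 9.

rule 4 at point 9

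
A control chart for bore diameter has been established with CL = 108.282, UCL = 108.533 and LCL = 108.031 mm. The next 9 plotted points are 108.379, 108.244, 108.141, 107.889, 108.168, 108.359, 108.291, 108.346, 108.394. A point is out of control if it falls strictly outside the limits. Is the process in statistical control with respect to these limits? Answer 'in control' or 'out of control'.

Compare each point to [108.031, 108.533]: sample 4 = 107.889 < LCL.

out of control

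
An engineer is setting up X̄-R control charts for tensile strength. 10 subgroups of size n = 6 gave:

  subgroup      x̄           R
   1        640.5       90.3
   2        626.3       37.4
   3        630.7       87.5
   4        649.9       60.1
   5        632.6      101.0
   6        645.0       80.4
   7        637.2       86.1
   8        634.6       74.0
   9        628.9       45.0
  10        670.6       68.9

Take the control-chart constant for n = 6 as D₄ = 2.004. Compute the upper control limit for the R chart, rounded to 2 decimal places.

146.43

R̄ = (90.3 + 37.4 + 87.5 + 60.1 + 101.0 + 80.4 + 86.1 + 74.0 + 45.0 + 68.9) / 10 = 730.7000 / 10 = 73.0700
UCL_R = D₄·R̄ = 2.004 × 73.0700 = 146.4323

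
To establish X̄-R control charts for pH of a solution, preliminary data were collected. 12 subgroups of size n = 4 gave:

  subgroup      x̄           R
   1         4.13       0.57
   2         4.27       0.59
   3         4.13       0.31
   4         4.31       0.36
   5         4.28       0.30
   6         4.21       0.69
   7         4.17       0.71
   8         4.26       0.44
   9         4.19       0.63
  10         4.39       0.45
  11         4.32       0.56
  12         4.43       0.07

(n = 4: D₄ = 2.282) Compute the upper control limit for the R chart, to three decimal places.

1.080

R̄ = (0.57 + 0.59 + 0.31 + 0.36 + 0.30 + 0.69 + 0.71 + 0.44 + 0.63 + 0.45 + 0.56 + 0.07) / 12 = 5.6800 / 12 = 0.4733
UCL_R = D₄·R̄ = 2.282 × 0.4733 = 1.0801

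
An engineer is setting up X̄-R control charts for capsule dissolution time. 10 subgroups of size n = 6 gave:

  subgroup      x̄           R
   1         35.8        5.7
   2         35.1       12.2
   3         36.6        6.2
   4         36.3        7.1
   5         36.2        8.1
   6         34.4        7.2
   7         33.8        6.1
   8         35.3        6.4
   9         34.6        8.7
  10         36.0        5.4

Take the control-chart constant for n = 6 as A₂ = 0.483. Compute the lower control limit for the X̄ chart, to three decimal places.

31.879

X̄̄ = (35.8 + 35.1 + 36.6 + 36.3 + 36.2 + 34.4 + 33.8 + 35.3 + 34.6 + 36.0) / 10 = 354.1000 / 10 = 35.4100
R̄ = (5.7 + 12.2 + 6.2 + 7.1 + 8.1 + 7.2 + 6.1 + 6.4 + 8.7 + 5.4) / 10 = 73.1000 / 10 = 7.3100
LCL = X̄̄ − A₂·R̄ = 35.4100 − 0.483 × 7.3100 = 31.8793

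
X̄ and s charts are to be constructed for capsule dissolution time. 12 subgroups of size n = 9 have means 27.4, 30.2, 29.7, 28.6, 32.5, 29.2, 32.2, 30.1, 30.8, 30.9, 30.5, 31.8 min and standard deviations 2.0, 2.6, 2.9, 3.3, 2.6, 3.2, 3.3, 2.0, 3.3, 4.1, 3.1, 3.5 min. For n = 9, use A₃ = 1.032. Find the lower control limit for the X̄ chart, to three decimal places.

X̄̄ = (27.4 + 30.2 + 29.7 + 28.6 + 32.5 + 29.2 + 32.2 + 30.1 + 30.8 + 30.9 + 30.5 + 31.8) / 12 = 30.3250
s̄ = (2.0 + 2.6 + 2.9 + 3.3 + 2.6 + 3.2 + 3.3 + 2.0 + 3.3 + 4.1 + 3.1 + 3.5) / 12 = 2.9917
LCL = X̄̄ − A₃·s̄ = 30.3250 − 1.032 × 2.9917 = 27.2376

27.238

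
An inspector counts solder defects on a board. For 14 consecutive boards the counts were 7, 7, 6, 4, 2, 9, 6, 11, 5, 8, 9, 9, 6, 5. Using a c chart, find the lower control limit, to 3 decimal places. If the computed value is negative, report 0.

0.000

c̄ = (7 + 7 + 6 + 4 + 2 + 9 + 6 + 11 + 5 + 8 + 9 + 9 + 6 + 5) / 14 = 94 / 14 = 6.7143
LCL = c̄ − 3√c̄ = 6.7143 − 3 × 2.5912 = -1.0593 → 0 (cannot be negative)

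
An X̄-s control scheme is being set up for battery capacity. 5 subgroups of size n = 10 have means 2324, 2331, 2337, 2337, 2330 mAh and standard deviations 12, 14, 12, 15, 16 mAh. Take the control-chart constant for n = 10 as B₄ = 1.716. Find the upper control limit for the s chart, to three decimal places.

s̄ = (12 + 14 + 12 + 15 + 16) / 5 = 13.8000
UCL_s = B₄·s̄ = 1.716 × 13.8000 = 23.6808

23.681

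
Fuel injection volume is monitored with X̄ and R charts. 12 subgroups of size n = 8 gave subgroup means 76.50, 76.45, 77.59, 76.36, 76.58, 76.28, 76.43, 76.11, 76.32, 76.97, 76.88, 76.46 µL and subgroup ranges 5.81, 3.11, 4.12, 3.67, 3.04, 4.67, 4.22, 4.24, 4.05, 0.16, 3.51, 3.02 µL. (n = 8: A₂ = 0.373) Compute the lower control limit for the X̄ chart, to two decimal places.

X̄̄ = (76.50 + 76.45 + 77.59 + 76.36 + 76.58 + 76.28 + 76.43 + 76.11 + 76.32 + 76.97 + 76.88 + 76.46) / 12 = 918.9300 / 12 = 76.5775
R̄ = (5.81 + 3.11 + 4.12 + 3.67 + 3.04 + 4.67 + 4.22 + 4.24 + 4.05 + 0.16 + 3.51 + 3.02) / 12 = 43.6200 / 12 = 3.6350
LCL = X̄̄ − A₂·R̄ = 76.5775 − 0.373 × 3.6350 = 75.2216

75.22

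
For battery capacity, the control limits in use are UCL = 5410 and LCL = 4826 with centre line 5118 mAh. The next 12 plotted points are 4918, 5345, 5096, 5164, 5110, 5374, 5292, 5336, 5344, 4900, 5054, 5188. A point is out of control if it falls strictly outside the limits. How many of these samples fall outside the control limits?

0

All 12 points lie within [4826, 5410].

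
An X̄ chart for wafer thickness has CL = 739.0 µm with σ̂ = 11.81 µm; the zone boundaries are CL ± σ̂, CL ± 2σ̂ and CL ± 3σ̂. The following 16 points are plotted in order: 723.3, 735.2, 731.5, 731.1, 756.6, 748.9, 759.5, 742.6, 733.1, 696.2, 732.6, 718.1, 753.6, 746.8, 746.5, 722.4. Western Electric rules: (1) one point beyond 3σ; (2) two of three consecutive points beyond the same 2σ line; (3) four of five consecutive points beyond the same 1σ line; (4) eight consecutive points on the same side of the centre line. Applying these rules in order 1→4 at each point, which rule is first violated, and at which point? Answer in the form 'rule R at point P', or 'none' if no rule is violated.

Zone of each point (C = within 1σ̂, B = 1σ̂–2σ̂, A = 2σ̂–3σ̂, * = beyond 3σ̂; sign = side of CL): 1:-B, 2:-C, 3:-C, 4:-C, 5:+B, 6:+C, 7:+B, 8:+C, 9:-C, 10:-*, 11:-C, 12:-B, 13:+B, 14:+C, 15:+C, 16:-B
Rule 1 (one point beyond the 3σ limits) is satisfied at point 10.

rule 1 at point 10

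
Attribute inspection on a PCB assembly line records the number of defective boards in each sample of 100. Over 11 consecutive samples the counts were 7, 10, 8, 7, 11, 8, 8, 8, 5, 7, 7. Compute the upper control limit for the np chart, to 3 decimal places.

15.872

p̄ = Σdᵢ / (k·n) = 86 / (11 × 100) = 0.07818
UCL = np̄ + 3·√(np̄(1−p̄)) = 7.8182 + 3 × √(7.8182×0.92182) = 7.8182 + 3 × 2.6846 = 15.8719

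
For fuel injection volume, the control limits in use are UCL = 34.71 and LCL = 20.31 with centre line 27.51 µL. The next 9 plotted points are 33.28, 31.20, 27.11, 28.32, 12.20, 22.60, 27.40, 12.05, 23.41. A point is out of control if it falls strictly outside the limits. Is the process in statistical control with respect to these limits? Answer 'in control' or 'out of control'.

Compare each point to [20.31, 34.71]: sample 5 = 12.20 < LCL; sample 8 = 12.05 < LCL.

out of control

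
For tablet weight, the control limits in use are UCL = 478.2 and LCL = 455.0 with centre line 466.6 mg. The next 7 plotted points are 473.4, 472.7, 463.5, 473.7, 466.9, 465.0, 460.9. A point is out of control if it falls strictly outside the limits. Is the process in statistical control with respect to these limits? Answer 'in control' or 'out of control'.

All 7 points lie within [455.0, 478.2].

in control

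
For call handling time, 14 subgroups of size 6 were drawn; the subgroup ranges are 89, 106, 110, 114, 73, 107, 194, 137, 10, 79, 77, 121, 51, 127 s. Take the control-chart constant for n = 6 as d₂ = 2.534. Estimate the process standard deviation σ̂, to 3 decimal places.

39.322

R̄ = (89 + 106 + 110 + 114 + 73 + 107 + 194 + 137 + 10 + 79 + 77 + 121 + 51 + 127) / 14 = 99.6429
σ̂ = R̄ / d₂ = 99.6429 / 2.534 = 39.3224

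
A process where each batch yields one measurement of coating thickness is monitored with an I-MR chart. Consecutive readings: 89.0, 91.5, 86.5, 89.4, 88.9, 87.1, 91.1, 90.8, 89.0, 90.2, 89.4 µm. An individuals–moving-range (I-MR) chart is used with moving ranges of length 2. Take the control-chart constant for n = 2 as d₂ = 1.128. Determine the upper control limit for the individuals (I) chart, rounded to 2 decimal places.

94.89

X̄ = (89.0 + 91.5 + 86.5 + 89.4 + 88.9 + 87.1 + 91.1 + 90.8 + 89.0 + 90.2 + 89.4) / 11 = 89.3545
Moving ranges: 2.5, 5.0, 2.9, 0.5, 1.8, 4.0, 0.3, 1.8, 1.2, 0.8; M̄R̄ = 20.8000 / 10 = 2.0800
UCL = X̄ + 3·M̄R̄/d₂ = 89.3545 + 3 × 2.0800 / 1.128 = 94.8865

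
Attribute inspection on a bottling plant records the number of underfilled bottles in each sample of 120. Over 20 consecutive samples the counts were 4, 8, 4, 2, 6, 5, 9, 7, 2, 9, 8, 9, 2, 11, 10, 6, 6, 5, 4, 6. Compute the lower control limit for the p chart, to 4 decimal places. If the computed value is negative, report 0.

p̄ = Σdᵢ / (k·n) = 123 / (20 × 120) = 0.05125
LCL = p̄ − 3·√(p̄(1−p̄)/n) = 0.05125 − 3 × 0.02013 = -0.00914 → 0 (negative, so LCL = 0)

0.0000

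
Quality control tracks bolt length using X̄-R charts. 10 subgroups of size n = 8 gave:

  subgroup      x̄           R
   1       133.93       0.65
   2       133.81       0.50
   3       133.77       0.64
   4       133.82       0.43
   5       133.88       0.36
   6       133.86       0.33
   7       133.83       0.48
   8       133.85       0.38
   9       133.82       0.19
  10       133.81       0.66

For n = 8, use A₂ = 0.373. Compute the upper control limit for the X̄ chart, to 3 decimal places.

134.010

X̄̄ = (133.93 + 133.81 + 133.77 + 133.82 + 133.88 + 133.86 + 133.83 + 133.85 + 133.82 + 133.81) / 10 = 1338.3800 / 10 = 133.8380
R̄ = (0.65 + 0.50 + 0.64 + 0.43 + 0.36 + 0.33 + 0.48 + 0.38 + 0.19 + 0.66) / 10 = 4.6200 / 10 = 0.4620
UCL = X̄̄ + A₂·R̄ = 133.8380 + 0.373 × 0.4620 = 134.0103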